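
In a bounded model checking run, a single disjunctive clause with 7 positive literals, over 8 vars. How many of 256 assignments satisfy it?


Step 1: Total=2^8=256
Step 2: Unsat when all 7 false: 2^1=2
Step 3: Sat=256-2=254

254


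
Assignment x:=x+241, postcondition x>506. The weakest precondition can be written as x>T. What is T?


Formula: wp(x:=E, P) = P[E/x] (substitute E for x in postcondition)
Step 1: Postcondition: x>506
Step 2: Substitute x+241 for x: x+241>506
Step 3: Solve for x: x > 506-241 = 265

265


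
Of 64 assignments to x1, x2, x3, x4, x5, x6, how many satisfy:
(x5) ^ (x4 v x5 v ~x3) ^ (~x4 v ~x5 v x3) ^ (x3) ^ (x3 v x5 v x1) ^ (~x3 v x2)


CNF with 6 clauses over 6 vars (64 assignments).
An assignment satisfies CNF iff every clause has >=1 true literal.
Check each row (bits = x1,x2,x3,x4,x5,x6; clause T/F shown):
  row 0 [000000]: clauses=FTTFFT -> 0
  row 1 [000001]: clauses=FTTFFT -> 0
  row 2 [000010]: clauses=TTTFTT -> 0
  row 3 [000011]: clauses=TTTFTT -> 0
  row 4 [000100]: clauses=FTTFFT -> 0
  (every remaining row is evaluated the same way; all 64 results are listed next)
Full result column, 8 rows per line (x1,x2,x3 fixed per line; x4,x5,x6 runs 000..111 left to right):
  rows 0-7 [x1,x2,x3=000]: 00000000  (ones: 0)
  rows 8-15 [x1,x2,x3=001]: 00000000  (ones: 0)
  rows 16-23 [x1,x2,x3=010]: 00000000  (ones: 0)
  rows 24-31 [x1,x2,x3=011]: 00110011  (ones: 4)
  rows 32-39 [x1,x2,x3=100]: 00000000  (ones: 0)
  rows 40-47 [x1,x2,x3=101]: 00000000  (ones: 0)
  rows 48-55 [x1,x2,x3=110]: 00000000  (ones: 0)
  rows 56-63 [x1,x2,x3=111]: 00110011  (ones: 4)
Satisfying assignments = 0+0+0+4+0+0+0+4 = 8

8


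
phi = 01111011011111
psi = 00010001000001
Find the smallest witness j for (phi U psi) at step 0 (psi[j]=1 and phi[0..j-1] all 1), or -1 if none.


(phi U psi) at 0: need smallest j with psi[j]=1 and phi[i]=1 for all i in [0,j).
Scan from step 0:
  step 0: phi=0 -> phi-prefix broken from here
  step 3: psi=1 but phi already failed -> not a witness
  step 7: psi=1 but phi already failed -> not a witness
  step 13: psi=1 but phi already failed -> not a witness
  end of trace: no witness -> -1
Witness step = -1

-1


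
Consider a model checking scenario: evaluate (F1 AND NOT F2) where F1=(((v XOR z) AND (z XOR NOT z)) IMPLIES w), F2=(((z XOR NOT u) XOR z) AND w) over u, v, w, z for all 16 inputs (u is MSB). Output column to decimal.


F1 = (((v XOR z) AND (z XOR NOT z)) IMPLIES w)
F2 = (((z XOR NOT u) XOR z) AND w)
Counterexample to F1=>F2 is where F1=1 and F2=0.
Evaluate each row (bits = u,v,w,z, MSB first):
  row 0 [0000]: F1=1 F2=0 -> F1&~F2 -> 1
  row 1 [0001]: F1=0 F2=0 -> F1&~F2 -> 0
  row 2 [0010]: F1=1 F2=1 -> F1&~F2 -> 0
  row 3 [0011]: F1=1 F2=1 -> F1&~F2 -> 0
  row 4 [0100]: F1=0 F2=0 -> F1&~F2 -> 0
  row 5 [0101]: F1=1 F2=0 -> F1&~F2 -> 1
  row 6 [0110]: F1=1 F2=1 -> F1&~F2 -> 0
  row 7 [0111]: F1=1 F2=1 -> F1&~F2 -> 0
  row 8 [1000]: F1=1 F2=0 -> F1&~F2 -> 1
  row 9 [1001]: F1=0 F2=0 -> F1&~F2 -> 0
  row 10 [1010]: F1=1 F2=0 -> F1&~F2 -> 1
  row 11 [1011]: F1=1 F2=0 -> F1&~F2 -> 1
  row 12 [1100]: F1=0 F2=0 -> F1&~F2 -> 0
  row 13 [1101]: F1=1 F2=0 -> F1&~F2 -> 1
  row 14 [1110]: F1=1 F2=0 -> F1&~F2 -> 1
  row 15 [1111]: F1=1 F2=0 -> F1&~F2 -> 1
Full result column, 4 rows per line (u,v fixed per line; w,z runs 00..11 left to right):
  rows 0-3 [u,v=00]: 1000  = hex 8
  rows 4-7 [u,v=01]: 0100  = hex 4
  rows 8-11 [u,v=10]: 1011  = hex B
  rows 12-15 [u,v=11]: 0111  = hex 7
Counterexample vector (row 0 .. row 15) = 1000010010110111
Output column grouped in 4s = 1000 0100 1011 0111 = 0x84B7
Convert to decimal digit by digit (value = value*16 + digit):
  8 -> 8
  8*16 + 4 = 132
  132*16 + 11 (B) = 2123
  2123*16 + 7 = 33975
Decimal = 33975

33975


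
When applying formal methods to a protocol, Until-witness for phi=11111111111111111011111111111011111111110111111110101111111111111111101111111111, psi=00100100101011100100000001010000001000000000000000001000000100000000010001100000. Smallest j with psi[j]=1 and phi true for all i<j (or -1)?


(phi U psi) at 0: need smallest j with psi[j]=1 and phi[i]=1 for all i in [0,j).
Scan from step 0:
  step 0: phi=1, psi=0 -> continue
  step 1: phi=1, psi=0 -> continue
  step 2: psi=1 and phi held for [0,2) -> witness found
Witness step = 2

2


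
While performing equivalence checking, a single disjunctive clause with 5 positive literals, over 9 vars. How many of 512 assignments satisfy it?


Step 1: Total=2^9=512
Step 2: Unsat when all 5 false: 2^4=16
Step 3: Sat=512-16=496

496


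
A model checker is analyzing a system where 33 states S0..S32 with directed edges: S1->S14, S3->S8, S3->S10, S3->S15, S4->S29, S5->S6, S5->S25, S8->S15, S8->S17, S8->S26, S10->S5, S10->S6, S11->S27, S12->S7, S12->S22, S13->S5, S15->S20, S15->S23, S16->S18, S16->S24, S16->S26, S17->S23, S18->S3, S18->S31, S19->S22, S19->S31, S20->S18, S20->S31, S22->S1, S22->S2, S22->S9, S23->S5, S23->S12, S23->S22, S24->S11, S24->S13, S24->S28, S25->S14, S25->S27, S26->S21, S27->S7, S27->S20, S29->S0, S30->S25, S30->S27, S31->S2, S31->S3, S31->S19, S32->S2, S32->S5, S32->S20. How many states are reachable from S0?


BFS from S0:
  layer 0: {S0}
Reachable set: {S0}
Count = 1

1


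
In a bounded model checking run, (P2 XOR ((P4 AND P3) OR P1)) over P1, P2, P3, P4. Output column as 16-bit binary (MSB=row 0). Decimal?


Formula: (P2 XOR ((P4 AND P3) OR P1)) over P1, P2, P3, P4 (16 rows)
Evaluate each row (bits = P1,P2,P3,P4, MSB first):
  row 0 [0000]: (0 XOR ((0 AND 0) OR 0)) -> 0
  row 1 [0001]: (0 XOR ((1 AND 0) OR 0)) -> 0
  row 2 [0010]: (0 XOR ((0 AND 1) OR 0)) -> 0
  row 3 [0011]: (0 XOR ((1 AND 1) OR 0)) -> 1
  row 4 [0100]: (1 XOR ((0 AND 0) OR 0)) -> 1
  row 5 [0101]: (1 XOR ((1 AND 0) OR 0)) -> 1
  row 6 [0110]: (1 XOR ((0 AND 1) OR 0)) -> 1
  row 7 [0111]: (1 XOR ((1 AND 1) OR 0)) -> 0
  row 8 [1000]: (0 XOR ((0 AND 0) OR 1)) -> 1
  row 9 [1001]: (0 XOR ((1 AND 0) OR 1)) -> 1
  row 10 [1010]: (0 XOR ((0 AND 1) OR 1)) -> 1
  row 11 [1011]: (0 XOR ((1 AND 1) OR 1)) -> 1
  row 12 [1100]: (1 XOR ((0 AND 0) OR 1)) -> 0
  row 13 [1101]: (1 XOR ((1 AND 0) OR 1)) -> 0
  row 14 [1110]: (1 XOR ((0 AND 1) OR 1)) -> 0
  row 15 [1111]: (1 XOR ((1 AND 1) OR 1)) -> 0
Full result column, 4 rows per line (P1,P2 fixed per line; P3,P4 runs 00..11 left to right):
  rows 0-3 [P1,P2=00]: 0001  = hex 1
  rows 4-7 [P1,P2=01]: 1110  = hex E
  rows 8-11 [P1,P2=10]: 1111  = hex F
  rows 12-15 [P1,P2=11]: 0000  = hex 0
Output column (row 0 .. row 15) = 0001111011110000
Output column grouped in 4s = 0001 1110 1111 0000 = 0x1EF0
Convert to decimal digit by digit (value = value*16 + digit):
  1 -> 1
  1*16 + 14 (E) = 30
  30*16 + 15 (F) = 495
  495*16 + 0 = 7920
Decimal = 7920

7920


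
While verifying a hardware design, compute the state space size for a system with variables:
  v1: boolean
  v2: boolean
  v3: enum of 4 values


State space = product of domain sizes of all variables.
Domain sizes:
  v1 (boolean): 2
  v2 (boolean): 2
  v3 (enum of 4 values): 4
Product = 2 * 2 * 4 = 16

16


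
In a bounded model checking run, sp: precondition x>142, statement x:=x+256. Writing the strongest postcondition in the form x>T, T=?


Formula: sp(P, x:=E) = exists old_x. (x = E[old_x/x]) AND P[old_x/x] (old_x is the value of x before the assignment; eliminate old_x by solving x = E[old_x/x] for old_x)
Step 1: Precondition P: x>142, i.e. old_x > 142
Step 2: Assignment gives x = old_x + 256, so old_x = x - 256
Step 3: Substitute into P: x - 256 > 142
Step 4: Simplify: x > 142+256 = 398

398


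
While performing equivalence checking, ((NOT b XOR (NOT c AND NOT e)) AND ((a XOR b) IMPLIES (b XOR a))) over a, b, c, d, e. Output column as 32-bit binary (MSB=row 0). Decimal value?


Formula: ((NOT b XOR (NOT c AND NOT e)) AND ((a XOR b) IMPLIES (b XOR a))) over a, b, c, d, e (32 rows)
Evaluate each row (bits = a,b,c,d,e, MSB first):
  row 0 [00000]: ((NOT 0 XOR (NOT 0 AND NOT 0)) AND ((0 XOR 0) IMPLIES (0 XOR 0))) -> 0
  row 1 [00001]: ((NOT 0 XOR (NOT 0 AND NOT 1)) AND ((0 XOR 0) IMPLIES (0 XOR 0))) -> 1
  row 2 [00010]: ((NOT 0 XOR (NOT 0 AND NOT 0)) AND ((0 XOR 0) IMPLIES (0 XOR 0))) -> 0
  row 3 [00011]: ((NOT 0 XOR (NOT 0 AND NOT 1)) AND ((0 XOR 0) IMPLIES (0 XOR 0))) -> 1
  row 4 [00100]: ((NOT 0 XOR (NOT 1 AND NOT 0)) AND ((0 XOR 0) IMPLIES (0 XOR 0))) -> 1
  row 5 [00101]: ((NOT 0 XOR (NOT 1 AND NOT 1)) AND ((0 XOR 0) IMPLIES (0 XOR 0))) -> 1
  row 6 [00110]: ((NOT 0 XOR (NOT 1 AND NOT 0)) AND ((0 XOR 0) IMPLIES (0 XOR 0))) -> 1
  row 7 [00111]: ((NOT 0 XOR (NOT 1 AND NOT 1)) AND ((0 XOR 0) IMPLIES (0 XOR 0))) -> 1
  row 8 [01000]: ((NOT 1 XOR (NOT 0 AND NOT 0)) AND ((0 XOR 1) IMPLIES (1 XOR 0))) -> 1
  row 9 [01001]: ((NOT 1 XOR (NOT 0 AND NOT 1)) AND ((0 XOR 1) IMPLIES (1 XOR 0))) -> 0
  row 10 [01010]: ((NOT 1 XOR (NOT 0 AND NOT 0)) AND ((0 XOR 1) IMPLIES (1 XOR 0))) -> 1
  row 11 [01011]: ((NOT 1 XOR (NOT 0 AND NOT 1)) AND ((0 XOR 1) IMPLIES (1 XOR 0))) -> 0
  row 12 [01100]: ((NOT 1 XOR (NOT 1 AND NOT 0)) AND ((0 XOR 1) IMPLIES (1 XOR 0))) -> 0
  row 13 [01101]: ((NOT 1 XOR (NOT 1 AND NOT 1)) AND ((0 XOR 1) IMPLIES (1 XOR 0))) -> 0
  row 14 [01110]: ((NOT 1 XOR (NOT 1 AND NOT 0)) AND ((0 XOR 1) IMPLIES (1 XOR 0))) -> 0
  row 15 [01111]: ((NOT 1 XOR (NOT 1 AND NOT 1)) AND ((0 XOR 1) IMPLIES (1 XOR 0))) -> 0
  row 16 [10000]: ((NOT 0 XOR (NOT 0 AND NOT 0)) AND ((1 XOR 0) IMPLIES (0 XOR 1))) -> 0
  row 17 [10001]: ((NOT 0 XOR (NOT 0 AND NOT 1)) AND ((1 XOR 0) IMPLIES (0 XOR 1))) -> 1
  row 18 [10010]: ((NOT 0 XOR (NOT 0 AND NOT 0)) AND ((1 XOR 0) IMPLIES (0 XOR 1))) -> 0
  row 19 [10011]: ((NOT 0 XOR (NOT 0 AND NOT 1)) AND ((1 XOR 0) IMPLIES (0 XOR 1))) -> 1
  row 20 [10100]: ((NOT 0 XOR (NOT 1 AND NOT 0)) AND ((1 XOR 0) IMPLIES (0 XOR 1))) -> 1
  row 21 [10101]: ((NOT 0 XOR (NOT 1 AND NOT 1)) AND ((1 XOR 0) IMPLIES (0 XOR 1))) -> 1
  row 22 [10110]: ((NOT 0 XOR (NOT 1 AND NOT 0)) AND ((1 XOR 0) IMPLIES (0 XOR 1))) -> 1
  row 23 [10111]: ((NOT 0 XOR (NOT 1 AND NOT 1)) AND ((1 XOR 0) IMPLIES (0 XOR 1))) -> 1
  row 24 [11000]: ((NOT 1 XOR (NOT 0 AND NOT 0)) AND ((1 XOR 1) IMPLIES (1 XOR 1))) -> 1
  row 25 [11001]: ((NOT 1 XOR (NOT 0 AND NOT 1)) AND ((1 XOR 1) IMPLIES (1 XOR 1))) -> 0
  row 26 [11010]: ((NOT 1 XOR (NOT 0 AND NOT 0)) AND ((1 XOR 1) IMPLIES (1 XOR 1))) -> 1
  row 27 [11011]: ((NOT 1 XOR (NOT 0 AND NOT 1)) AND ((1 XOR 1) IMPLIES (1 XOR 1))) -> 0
  row 28 [11100]: ((NOT 1 XOR (NOT 1 AND NOT 0)) AND ((1 XOR 1) IMPLIES (1 XOR 1))) -> 0
  row 29 [11101]: ((NOT 1 XOR (NOT 1 AND NOT 1)) AND ((1 XOR 1) IMPLIES (1 XOR 1))) -> 0
  row 30 [11110]: ((NOT 1 XOR (NOT 1 AND NOT 0)) AND ((1 XOR 1) IMPLIES (1 XOR 1))) -> 0
  row 31 [11111]: ((NOT 1 XOR (NOT 1 AND NOT 1)) AND ((1 XOR 1) IMPLIES (1 XOR 1))) -> 0
Full result column, 4 rows per line (a,b,c fixed per line; d,e runs 00..11 left to right):
  rows 0-3 [a,b,c=000]: 0101  = hex 5
  rows 4-7 [a,b,c=001]: 1111  = hex F
  rows 8-11 [a,b,c=010]: 1010  = hex A
  rows 12-15 [a,b,c=011]: 0000  = hex 0
  rows 16-19 [a,b,c=100]: 0101  = hex 5
  rows 20-23 [a,b,c=101]: 1111  = hex F
  rows 24-27 [a,b,c=110]: 1010  = hex A
  rows 28-31 [a,b,c=111]: 0000  = hex 0
Output column (row 0 .. row 31) = 01011111101000000101111110100000
Output column grouped in 4s = 0101 1111 1010 0000 0101 1111 1010 0000 = 0x5FA05FA0
Convert to decimal digit by digit (value = value*16 + digit):
  5 -> 5
  5*16 + 15 (F) = 95
  95*16 + 10 (A) = 1530
  1530*16 + 0 = 24480
  24480*16 + 5 = 391685
  391685*16 + 15 (F) = 6266975
  6266975*16 + 10 (A) = 100271610
  100271610*16 + 0 = 1604345760
Decimal = 1604345760

1604345760


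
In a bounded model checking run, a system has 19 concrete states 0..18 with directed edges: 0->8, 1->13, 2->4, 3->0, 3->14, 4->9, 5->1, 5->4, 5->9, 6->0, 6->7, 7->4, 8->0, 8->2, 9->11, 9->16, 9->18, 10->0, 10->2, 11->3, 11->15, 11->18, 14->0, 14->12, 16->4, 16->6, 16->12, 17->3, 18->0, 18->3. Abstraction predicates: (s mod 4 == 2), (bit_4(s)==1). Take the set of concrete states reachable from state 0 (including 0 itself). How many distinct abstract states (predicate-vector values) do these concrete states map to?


BFS from 0:
Concrete reachable: {0, 2, 3, 4, 6, 7, 8, 9, 11, 12, 14, 15, 16, 18}
Abstract via predicates (s mod 4 == 2), (bit_4(s)==1):
  (0,0) <- {0, 3, 4, 7, 8, 9, 11, 12, 15}
  (0,1) <- {16}
  (1,0) <- {2, 6, 14}
  (1,1) <- {18}
Distinct abstract states = 4

4


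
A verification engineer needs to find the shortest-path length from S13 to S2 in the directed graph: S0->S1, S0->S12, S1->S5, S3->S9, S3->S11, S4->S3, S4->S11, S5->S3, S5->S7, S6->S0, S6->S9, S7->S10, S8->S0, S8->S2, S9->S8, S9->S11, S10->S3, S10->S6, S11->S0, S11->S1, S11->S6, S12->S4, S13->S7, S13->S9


BFS layer-by-layer from S13:
  dist 0: {S13}
  dist 1: {S7, S9}
  dist 2: {S8, S10, S11}
  dist 3: {S0, S1, S2, S3, S6}
  -> S2 reached at distance 3
Shortest path length = 3

3


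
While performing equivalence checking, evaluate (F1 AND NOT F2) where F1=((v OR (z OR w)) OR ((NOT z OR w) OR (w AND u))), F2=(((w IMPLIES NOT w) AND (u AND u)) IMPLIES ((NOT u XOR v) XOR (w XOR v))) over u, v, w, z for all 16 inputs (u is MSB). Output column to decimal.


F1 = ((v OR (z OR w)) OR ((NOT z OR w) OR (w AND u)))
F2 = (((w IMPLIES NOT w) AND (u AND u)) IMPLIES ((NOT u XOR v) XOR (w XOR v)))
Counterexample to F1=>F2 is where F1=1 and F2=0.
Evaluate each row (bits = u,v,w,z, MSB first):
  row 0 [0000]: F1=1 F2=1 -> F1&~F2 -> 0
  row 1 [0001]: F1=1 F2=1 -> F1&~F2 -> 0
  row 2 [0010]: F1=1 F2=1 -> F1&~F2 -> 0
  row 3 [0011]: F1=1 F2=1 -> F1&~F2 -> 0
  row 4 [0100]: F1=1 F2=1 -> F1&~F2 -> 0
  row 5 [0101]: F1=1 F2=1 -> F1&~F2 -> 0
  row 6 [0110]: F1=1 F2=1 -> F1&~F2 -> 0
  row 7 [0111]: F1=1 F2=1 -> F1&~F2 -> 0
  row 8 [1000]: F1=1 F2=0 -> F1&~F2 -> 1
  row 9 [1001]: F1=1 F2=0 -> F1&~F2 -> 1
  row 10 [1010]: F1=1 F2=1 -> F1&~F2 -> 0
  row 11 [1011]: F1=1 F2=1 -> F1&~F2 -> 0
  row 12 [1100]: F1=1 F2=0 -> F1&~F2 -> 1
  row 13 [1101]: F1=1 F2=0 -> F1&~F2 -> 1
  row 14 [1110]: F1=1 F2=1 -> F1&~F2 -> 0
  row 15 [1111]: F1=1 F2=1 -> F1&~F2 -> 0
Full result column, 4 rows per line (u,v fixed per line; w,z runs 00..11 left to right):
  rows 0-3 [u,v=00]: 0000  = hex 0
  rows 4-7 [u,v=01]: 0000  = hex 0
  rows 8-11 [u,v=10]: 1100  = hex C
  rows 12-15 [u,v=11]: 1100  = hex C
Counterexample vector (row 0 .. row 15) = 0000000011001100
Output column grouped in 4s = 0000 0000 1100 1100 = 0x00CC
Convert to decimal digit by digit (value = value*16 + digit):
  0 -> 0
  0*16 + 0 = 0
  0*16 + 12 (C) = 12
  12*16 + 12 (C) = 204
Decimal = 204

204


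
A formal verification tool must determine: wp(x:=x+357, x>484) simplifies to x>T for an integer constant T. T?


Formula: wp(x:=E, P) = P[E/x] (substitute E for x in postcondition)
Step 1: Postcondition: x>484
Step 2: Substitute x+357 for x: x+357>484
Step 3: Solve for x: x > 484-357 = 127

127


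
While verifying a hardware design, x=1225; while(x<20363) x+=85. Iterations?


Step 1: x goes from 1225 toward 20363 by 85; the body runs while x<20363, so iterations = ceil((bound-start)/step)
Step 2: Distance=19138
Step 3: ceil(19138/85)=226

226


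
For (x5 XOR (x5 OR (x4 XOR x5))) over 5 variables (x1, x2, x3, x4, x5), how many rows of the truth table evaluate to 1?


Formula: (x5 XOR (x5 OR (x4 XOR x5))) over 5 vars (32 rows)
Evaluate each row (x1, x2, x3, x4, x5 as bits, MSB first):
  row 0 [00000]: (0 XOR (0 OR (0 XOR 0))) -> 0
  row 1 [00001]: (1 XOR (1 OR (0 XOR 1))) -> 0
  row 2 [00010]: (0 XOR (0 OR (1 XOR 0))) -> 1
  row 3 [00011]: (1 XOR (1 OR (1 XOR 1))) -> 0
  row 4 [00100]: (0 XOR (0 OR (0 XOR 0))) -> 0
  row 5 [00101]: (1 XOR (1 OR (0 XOR 1))) -> 0
  row 6 [00110]: (0 XOR (0 OR (1 XOR 0))) -> 1
  row 7 [00111]: (1 XOR (1 OR (1 XOR 1))) -> 0
  row 8 [01000]: (0 XOR (0 OR (0 XOR 0))) -> 0
  row 9 [01001]: (1 XOR (1 OR (0 XOR 1))) -> 0
  row 10 [01010]: (0 XOR (0 OR (1 XOR 0))) -> 1
  row 11 [01011]: (1 XOR (1 OR (1 XOR 1))) -> 0
  row 12 [01100]: (0 XOR (0 OR (0 XOR 0))) -> 0
  row 13 [01101]: (1 XOR (1 OR (0 XOR 1))) -> 0
  row 14 [01110]: (0 XOR (0 OR (1 XOR 0))) -> 1
  row 15 [01111]: (1 XOR (1 OR (1 XOR 1))) -> 0
  row 16 [10000]: (0 XOR (0 OR (0 XOR 0))) -> 0
  row 17 [10001]: (1 XOR (1 OR (0 XOR 1))) -> 0
  row 18 [10010]: (0 XOR (0 OR (1 XOR 0))) -> 1
  row 19 [10011]: (1 XOR (1 OR (1 XOR 1))) -> 0
  row 20 [10100]: (0 XOR (0 OR (0 XOR 0))) -> 0
  row 21 [10101]: (1 XOR (1 OR (0 XOR 1))) -> 0
  row 22 [10110]: (0 XOR (0 OR (1 XOR 0))) -> 1
  row 23 [10111]: (1 XOR (1 OR (1 XOR 1))) -> 0
  row 24 [11000]: (0 XOR (0 OR (0 XOR 0))) -> 0
  row 25 [11001]: (1 XOR (1 OR (0 XOR 1))) -> 0
  row 26 [11010]: (0 XOR (0 OR (1 XOR 0))) -> 1
  row 27 [11011]: (1 XOR (1 OR (1 XOR 1))) -> 0
  row 28 [11100]: (0 XOR (0 OR (0 XOR 0))) -> 0
  row 29 [11101]: (1 XOR (1 OR (0 XOR 1))) -> 0
  row 30 [11110]: (0 XOR (0 OR (1 XOR 0))) -> 1
  row 31 [11111]: (1 XOR (1 OR (1 XOR 1))) -> 0
Full result column, 8 rows per line (x1,x2 fixed per line; x3,x4,x5 runs 000..111 left to right):
  rows 0-7 [x1,x2=00]: 00100010  (ones: 2)
  rows 8-15 [x1,x2=01]: 00100010  (ones: 2)
  rows 16-23 [x1,x2=10]: 00100010  (ones: 2)
  rows 24-31 [x1,x2=11]: 00100010  (ones: 2)
Count of 1-rows = 2+2+2+2 = 8

8


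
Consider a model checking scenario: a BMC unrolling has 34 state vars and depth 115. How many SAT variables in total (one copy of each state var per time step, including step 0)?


BMC unrolls to depth k, creating one copy of each state var for steps 0..k.
Step count = 115 + 1 = 116 (steps 0 through 115)
Vars per step = 34
Total = 34 * 116 = 3944

3944


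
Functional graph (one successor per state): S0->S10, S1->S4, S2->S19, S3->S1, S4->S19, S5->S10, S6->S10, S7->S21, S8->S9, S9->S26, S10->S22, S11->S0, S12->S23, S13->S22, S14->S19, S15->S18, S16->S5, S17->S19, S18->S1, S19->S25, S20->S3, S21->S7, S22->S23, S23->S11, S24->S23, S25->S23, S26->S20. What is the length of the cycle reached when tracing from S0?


Trace from S0 until a state repeats:
  S0 -> S10 -> S22 -> S23 -> S11 -> S0
S0 first seen at step 0, revisited at step 5.
Cycle length = 5 - 0 = 5

5


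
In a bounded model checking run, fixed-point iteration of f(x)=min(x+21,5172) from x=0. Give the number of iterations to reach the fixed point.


Step 1: x=0, cap=5172, increment=21
Step 2: x grows by 21 each step until capped at 5172; fixed point is x=5172
Step 3: iterations = ceil(5172/21) = 247

247


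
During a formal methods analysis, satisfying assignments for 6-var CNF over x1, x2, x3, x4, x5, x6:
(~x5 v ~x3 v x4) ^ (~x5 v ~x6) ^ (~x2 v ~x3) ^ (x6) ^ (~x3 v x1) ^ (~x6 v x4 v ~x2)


CNF with 6 clauses over 6 vars (64 assignments).
An assignment satisfies CNF iff every clause has >=1 true literal.
Check each row (bits = x1,x2,x3,x4,x5,x6; clause T/F shown):
  row 0 [000000]: clauses=TTTFTT -> 0
  row 1 [000001]: clauses=TTTTTT -> 1
  row 2 [000010]: clauses=TTTFTT -> 0
  row 3 [000011]: clauses=TFTTTT -> 0
  row 4 [000100]: clauses=TTTFTT -> 0
  (every remaining row is evaluated the same way; all 64 results are listed next)
Full result column, 8 rows per line (x1,x2,x3 fixed per line; x4,x5,x6 runs 000..111 left to right):
  rows 0-7 [x1,x2,x3=000]: 01000100  (ones: 2)
  rows 8-15 [x1,x2,x3=001]: 00000000  (ones: 0)
  rows 16-23 [x1,x2,x3=010]: 00000100  (ones: 1)
  rows 24-31 [x1,x2,x3=011]: 00000000  (ones: 0)
  rows 32-39 [x1,x2,x3=100]: 01000100  (ones: 2)
  rows 40-47 [x1,x2,x3=101]: 01000100  (ones: 2)
  rows 48-55 [x1,x2,x3=110]: 00000100  (ones: 1)
  rows 56-63 [x1,x2,x3=111]: 00000000  (ones: 0)
Satisfying assignments = 2+0+1+0+2+2+1+0 = 8

8


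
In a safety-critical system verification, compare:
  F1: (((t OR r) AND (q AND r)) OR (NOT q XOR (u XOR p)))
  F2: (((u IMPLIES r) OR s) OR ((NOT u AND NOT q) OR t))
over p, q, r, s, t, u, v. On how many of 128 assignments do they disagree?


F1 = (((t OR r) AND (q AND r)) OR (NOT q XOR (u XOR p)))
F2 = (((u IMPLIES r) OR s) OR ((NOT u AND NOT q) OR t))
Evaluate both on each of 128 rows (bits = p,q,r,s,t,u,v):
  row 0 [0000000]: F1=1 F2=1 -> 0
  row 1 [0000001]: F1=1 F2=1 -> 0
  row 2 [0000010]: F1=0 F2=0 -> 0
  row 3 [0000011]: F1=0 F2=0 -> 0
  row 4 [0000100]: F1=1 F2=1 -> 0
  (every remaining row is evaluated the same way; all 128 results are listed next)
Full result column, 8 rows per line (p,q,r,s fixed per line; t,u,v runs 000..111 left to right):
  rows 0-7 [p,q,r,s=0000]: 00000011  (ones: 2)
  rows 8-15 [p,q,r,s=0001]: 00110011  (ones: 4)
  rows 16-23 [p,q,r,s=0010]: 00110011  (ones: 4)
  rows 24-31 [p,q,r,s=0011]: 00110011  (ones: 4)
  rows 32-39 [p,q,r,s=0100]: 11111100  (ones: 6)
  rows 40-47 [p,q,r,s=0101]: 11001100  (ones: 4)
  rows 48-55 [p,q,r,s=0110]: 00000000  (ones: 0)
  rows 56-63 [p,q,r,s=0111]: 00000000  (ones: 0)
  rows 64-71 [p,q,r,s=1000]: 11111100  (ones: 6)
  rows 72-79 [p,q,r,s=1001]: 11001100  (ones: 4)
  rows 80-87 [p,q,r,s=1010]: 11001100  (ones: 4)
  rows 88-95 [p,q,r,s=1011]: 11001100  (ones: 4)
  rows 96-103 [p,q,r,s=1100]: 00000011  (ones: 2)
  rows 104-111 [p,q,r,s=1101]: 00110011  (ones: 4)
  rows 112-119 [p,q,r,s=1110]: 00000000  (ones: 0)
  rows 120-127 [p,q,r,s=1111]: 00000000  (ones: 0)
Disagreements = 2+4+4+4+6+4+0+0+6+4+4+4+2+4+0+0 = 48

48


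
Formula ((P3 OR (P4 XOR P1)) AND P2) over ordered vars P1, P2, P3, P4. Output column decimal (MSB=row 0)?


Formula: ((P3 OR (P4 XOR P1)) AND P2) over P1, P2, P3, P4 (16 rows)
Evaluate each row (bits = P1,P2,P3,P4, MSB first):
  row 0 [0000]: ((0 OR (0 XOR 0)) AND 0) -> 0
  row 1 [0001]: ((0 OR (1 XOR 0)) AND 0) -> 0
  row 2 [0010]: ((1 OR (0 XOR 0)) AND 0) -> 0
  row 3 [0011]: ((1 OR (1 XOR 0)) AND 0) -> 0
  row 4 [0100]: ((0 OR (0 XOR 0)) AND 1) -> 0
  row 5 [0101]: ((0 OR (1 XOR 0)) AND 1) -> 1
  row 6 [0110]: ((1 OR (0 XOR 0)) AND 1) -> 1
  row 7 [0111]: ((1 OR (1 XOR 0)) AND 1) -> 1
  row 8 [1000]: ((0 OR (0 XOR 1)) AND 0) -> 0
  row 9 [1001]: ((0 OR (1 XOR 1)) AND 0) -> 0
  row 10 [1010]: ((1 OR (0 XOR 1)) AND 0) -> 0
  row 11 [1011]: ((1 OR (1 XOR 1)) AND 0) -> 0
  row 12 [1100]: ((0 OR (0 XOR 1)) AND 1) -> 1
  row 13 [1101]: ((0 OR (1 XOR 1)) AND 1) -> 0
  row 14 [1110]: ((1 OR (0 XOR 1)) AND 1) -> 1
  row 15 [1111]: ((1 OR (1 XOR 1)) AND 1) -> 1
Full result column, 4 rows per line (P1,P2 fixed per line; P3,P4 runs 00..11 left to right):
  rows 0-3 [P1,P2=00]: 0000  = hex 0
  rows 4-7 [P1,P2=01]: 0111  = hex 7
  rows 8-11 [P1,P2=10]: 0000  = hex 0
  rows 12-15 [P1,P2=11]: 1011  = hex B
Output column (row 0 .. row 15) = 0000011100001011
Output column grouped in 4s = 0000 0111 0000 1011 = 0x070B
Convert to decimal digit by digit (value = value*16 + digit):
  0 -> 0
  0*16 + 7 = 7
  7*16 + 0 = 112
  112*16 + 11 (B) = 1803
Decimal = 1803

1803


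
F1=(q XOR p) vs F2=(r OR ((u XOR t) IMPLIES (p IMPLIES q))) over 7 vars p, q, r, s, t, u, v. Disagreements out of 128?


F1 = (q XOR p)
F2 = (r OR ((u XOR t) IMPLIES (p IMPLIES q)))
Evaluate both on each of 128 rows (bits = p,q,r,s,t,u,v):
  row 0 [0000000]: F1=0 F2=1 (differ) -> 1
  row 1 [0000001]: F1=0 F2=1 (differ) -> 1
  row 2 [0000010]: F1=0 F2=1 (differ) -> 1
  row 3 [0000011]: F1=0 F2=1 (differ) -> 1
  row 4 [0000100]: F1=0 F2=1 (differ) -> 1
  (every remaining row is evaluated the same way; all 128 results are listed next)
Full result column, 8 rows per line (p,q,r,s fixed per line; t,u,v runs 000..111 left to right):
  rows 0-7 [p,q,r,s=0000]: 11111111  (ones: 8)
  rows 8-15 [p,q,r,s=0001]: 11111111  (ones: 8)
  rows 16-23 [p,q,r,s=0010]: 11111111  (ones: 8)
  rows 24-31 [p,q,r,s=0011]: 11111111  (ones: 8)
  rows 32-39 [p,q,r,s=0100]: 00000000  (ones: 0)
  rows 40-47 [p,q,r,s=0101]: 00000000  (ones: 0)
  rows 48-55 [p,q,r,s=0110]: 00000000  (ones: 0)
  rows 56-63 [p,q,r,s=0111]: 00000000  (ones: 0)
  rows 64-71 [p,q,r,s=1000]: 00111100  (ones: 4)
  rows 72-79 [p,q,r,s=1001]: 00111100  (ones: 4)
  rows 80-87 [p,q,r,s=1010]: 00000000  (ones: 0)
  rows 88-95 [p,q,r,s=1011]: 00000000  (ones: 0)
  rows 96-103 [p,q,r,s=1100]: 11111111  (ones: 8)
  rows 104-111 [p,q,r,s=1101]: 11111111  (ones: 8)
  rows 112-119 [p,q,r,s=1110]: 11111111  (ones: 8)
  rows 120-127 [p,q,r,s=1111]: 11111111  (ones: 8)
Disagreements = 8+8+8+8+0+0+0+0+4+4+0+0+8+8+8+8 = 72

72


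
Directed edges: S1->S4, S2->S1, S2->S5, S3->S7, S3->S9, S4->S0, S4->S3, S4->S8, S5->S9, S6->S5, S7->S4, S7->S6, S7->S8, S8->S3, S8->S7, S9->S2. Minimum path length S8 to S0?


BFS layer-by-layer from S8:
  dist 0: {S8}
  dist 1: {S3, S7}
  dist 2: {S4, S6, S9}
  dist 3: {S0, S2, S5}
  -> S0 reached at distance 3
Shortest path length = 3

3


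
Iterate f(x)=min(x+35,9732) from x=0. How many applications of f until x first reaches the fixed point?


Step 1: x=0, cap=9732, increment=35
Step 2: x grows by 35 each step until capped at 9732; fixed point is x=9732
Step 3: iterations = ceil(9732/35) = 279

279


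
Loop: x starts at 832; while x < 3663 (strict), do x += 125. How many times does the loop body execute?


Step 1: x goes from 832 toward 3663 by 125; the body runs while x<3663, so iterations = ceil((bound-start)/step)
Step 2: Distance=2831
Step 3: ceil(2831/125)=23

23


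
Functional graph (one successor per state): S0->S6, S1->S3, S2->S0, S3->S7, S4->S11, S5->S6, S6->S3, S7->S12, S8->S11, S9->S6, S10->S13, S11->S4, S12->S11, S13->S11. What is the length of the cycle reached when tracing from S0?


Trace from S0 until a state repeats:
  S0 -> S6 -> S3 -> S7 -> S12 -> S11 -> S4 -> S11
S11 first seen at step 5, revisited at step 7.
Cycle length = 7 - 5 = 2

2


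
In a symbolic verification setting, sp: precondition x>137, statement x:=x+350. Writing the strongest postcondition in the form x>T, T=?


Formula: sp(P, x:=E) = exists old_x. (x = E[old_x/x]) AND P[old_x/x] (old_x is the value of x before the assignment; eliminate old_x by solving x = E[old_x/x] for old_x)
Step 1: Precondition P: x>137, i.e. old_x > 137
Step 2: Assignment gives x = old_x + 350, so old_x = x - 350
Step 3: Substitute into P: x - 350 > 137
Step 4: Simplify: x > 137+350 = 487

487


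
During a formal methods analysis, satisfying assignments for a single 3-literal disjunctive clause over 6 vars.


Step 1: Total=2^6=64
Step 2: Unsat when all 3 false: 2^3=8
Step 3: Sat=64-8=56

56


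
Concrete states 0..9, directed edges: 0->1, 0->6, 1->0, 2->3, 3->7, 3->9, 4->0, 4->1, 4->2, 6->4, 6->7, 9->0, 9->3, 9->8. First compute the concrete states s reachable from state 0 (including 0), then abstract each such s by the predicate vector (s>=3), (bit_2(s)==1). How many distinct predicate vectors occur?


BFS from 0:
Concrete reachable: {0, 1, 2, 3, 4, 6, 7, 8, 9}
Abstract via predicates (s>=3), (bit_2(s)==1):
  (0,0) <- {0, 1, 2}
  (1,0) <- {3, 8, 9}
  (1,1) <- {4, 6, 7}
Distinct abstract states = 3

3


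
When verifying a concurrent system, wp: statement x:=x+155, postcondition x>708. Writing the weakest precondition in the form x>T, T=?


Formula: wp(x:=E, P) = P[E/x] (substitute E for x in postcondition)
Step 1: Postcondition: x>708
Step 2: Substitute x+155 for x: x+155>708
Step 3: Solve for x: x > 708-155 = 553

553


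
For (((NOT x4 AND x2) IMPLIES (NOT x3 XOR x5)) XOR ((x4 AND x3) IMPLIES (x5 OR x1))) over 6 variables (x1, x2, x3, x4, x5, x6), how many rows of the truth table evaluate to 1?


Formula: (((NOT x4 AND x2) IMPLIES (NOT x3 XOR x5)) XOR ((x4 AND x3) IMPLIES (x5 OR x1))) over 6 vars (64 rows)
Evaluate each row (x1, x2, x3, x4, x5, x6 as bits, MSB first):
  row 0 [000000]: (((NOT 0 AND 0) IMPLIES (NOT 0 XOR 0)) XOR ((0 AND 0) IMPLIES (0 OR 0))) -> 0
  row 1 [000001]: (((NOT 0 AND 0) IMPLIES (NOT 0 XOR 0)) XOR ((0 AND 0) IMPLIES (0 OR 0))) -> 0
  row 2 [000010]: (((NOT 0 AND 0) IMPLIES (NOT 0 XOR 1)) XOR ((0 AND 0) IMPLIES (1 OR 0))) -> 0
  row 3 [000011]: (((NOT 0 AND 0) IMPLIES (NOT 0 XOR 1)) XOR ((0 AND 0) IMPLIES (1 OR 0))) -> 0
  row 4 [000100]: (((NOT 1 AND 0) IMPLIES (NOT 0 XOR 0)) XOR ((1 AND 0) IMPLIES (0 OR 0))) -> 0
  (every remaining row is evaluated the same way; all 64 results are listed next)
Full result column, 8 rows per line (x1,x2,x3 fixed per line; x4,x5,x6 runs 000..111 left to right):
  rows 0-7 [x1,x2,x3=000]: 00000000  (ones: 0)
  rows 8-15 [x1,x2,x3=001]: 00001100  (ones: 2)
  rows 16-23 [x1,x2,x3=010]: 00110000  (ones: 2)
  rows 24-31 [x1,x2,x3=011]: 11001100  (ones: 4)
  rows 32-39 [x1,x2,x3=100]: 00000000  (ones: 0)
  rows 40-47 [x1,x2,x3=101]: 00000000  (ones: 0)
  rows 48-55 [x1,x2,x3=110]: 00110000  (ones: 2)
  rows 56-63 [x1,x2,x3=111]: 11000000  (ones: 2)
Count of 1-rows = 0+2+2+4+0+0+2+2 = 12

12


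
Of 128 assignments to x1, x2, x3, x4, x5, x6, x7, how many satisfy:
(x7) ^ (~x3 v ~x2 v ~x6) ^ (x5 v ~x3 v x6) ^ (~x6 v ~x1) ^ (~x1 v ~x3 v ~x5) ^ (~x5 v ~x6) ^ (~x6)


CNF with 7 clauses over 7 vars (128 assignments).
An assignment satisfies CNF iff every clause has >=1 true literal.
Check each row (bits = x1,x2,x3,x4,x5,x6,x7; clause T/F shown):
  row 0 [0000000]: clauses=FTTTTTT -> 0
  row 1 [0000001]: clauses=TTTTTTT -> 1
  row 2 [0000010]: clauses=FTTTTTF -> 0
  row 3 [0000011]: clauses=TTTTTTF -> 0
  row 4 [0000100]: clauses=FTTTTTT -> 0
  (every remaining row is evaluated the same way; all 128 results are listed next)
Full result column, 8 rows per line (x1,x2,x3,x4 fixed per line; x5,x6,x7 runs 000..111 left to right):
  rows 0-7 [x1,x2,x3,x4=0000]: 01000100  (ones: 2)
  rows 8-15 [x1,x2,x3,x4=0001]: 01000100  (ones: 2)
  rows 16-23 [x1,x2,x3,x4=0010]: 00000100  (ones: 1)
  rows 24-31 [x1,x2,x3,x4=0011]: 00000100  (ones: 1)
  rows 32-39 [x1,x2,x3,x4=0100]: 01000100  (ones: 2)
  rows 40-47 [x1,x2,x3,x4=0101]: 01000100  (ones: 2)
  rows 48-55 [x1,x2,x3,x4=0110]: 00000100  (ones: 1)
  rows 56-63 [x1,x2,x3,x4=0111]: 00000100  (ones: 1)
  rows 64-71 [x1,x2,x3,x4=1000]: 01000100  (ones: 2)
  rows 72-79 [x1,x2,x3,x4=1001]: 01000100  (ones: 2)
  rows 80-87 [x1,x2,x3,x4=1010]: 00000000  (ones: 0)
  rows 88-95 [x1,x2,x3,x4=1011]: 00000000  (ones: 0)
  rows 96-103 [x1,x2,x3,x4=1100]: 01000100  (ones: 2)
  rows 104-111 [x1,x2,x3,x4=1101]: 01000100  (ones: 2)
  rows 112-119 [x1,x2,x3,x4=1110]: 00000000  (ones: 0)
  rows 120-127 [x1,x2,x3,x4=1111]: 00000000  (ones: 0)
Satisfying assignments = 2+2+1+1+2+2+1+1+2+2+0+0+2+2+0+0 = 20

20


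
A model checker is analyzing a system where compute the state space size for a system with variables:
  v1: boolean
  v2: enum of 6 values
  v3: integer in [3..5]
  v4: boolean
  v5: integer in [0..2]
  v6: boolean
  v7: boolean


State space = product of domain sizes of all variables.
Domain sizes:
  v1 (boolean): 2
  v2 (enum of 6 values): 6
  v3 (integer in [3..5]): 3
  v4 (boolean): 2
  v5 (integer in [0..2]): 3
  v6 (boolean): 2
  v7 (boolean): 2
Product = 2 * 6 * 3 * 2 * 3 * 2 * 2 = 864

864


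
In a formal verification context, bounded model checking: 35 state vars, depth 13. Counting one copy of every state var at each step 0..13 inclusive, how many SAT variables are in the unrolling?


BMC unrolls to depth k, creating one copy of each state var for steps 0..k.
Step count = 13 + 1 = 14 (steps 0 through 13)
Vars per step = 35
Total = 35 * 14 = 490

490


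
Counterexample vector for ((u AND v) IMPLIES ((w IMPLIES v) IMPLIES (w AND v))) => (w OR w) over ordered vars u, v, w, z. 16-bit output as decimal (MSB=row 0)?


F1 = ((u AND v) IMPLIES ((w IMPLIES v) IMPLIES (w AND v)))
F2 = (w OR w)
Counterexample to F1=>F2 is where F1=1 and F2=0.
Evaluate each row (bits = u,v,w,z, MSB first):
  row 0 [0000]: F1=1 F2=0 -> F1&~F2 -> 1
  row 1 [0001]: F1=1 F2=0 -> F1&~F2 -> 1
  row 2 [0010]: F1=1 F2=1 -> F1&~F2 -> 0
  row 3 [0011]: F1=1 F2=1 -> F1&~F2 -> 0
  row 4 [0100]: F1=1 F2=0 -> F1&~F2 -> 1
  row 5 [0101]: F1=1 F2=0 -> F1&~F2 -> 1
  row 6 [0110]: F1=1 F2=1 -> F1&~F2 -> 0
  row 7 [0111]: F1=1 F2=1 -> F1&~F2 -> 0
  row 8 [1000]: F1=1 F2=0 -> F1&~F2 -> 1
  row 9 [1001]: F1=1 F2=0 -> F1&~F2 -> 1
  row 10 [1010]: F1=1 F2=1 -> F1&~F2 -> 0
  row 11 [1011]: F1=1 F2=1 -> F1&~F2 -> 0
  row 12 [1100]: F1=0 F2=0 -> F1&~F2 -> 0
  row 13 [1101]: F1=0 F2=0 -> F1&~F2 -> 0
  row 14 [1110]: F1=1 F2=1 -> F1&~F2 -> 0
  row 15 [1111]: F1=1 F2=1 -> F1&~F2 -> 0
Full result column, 4 rows per line (u,v fixed per line; w,z runs 00..11 left to right):
  rows 0-3 [u,v=00]: 1100  = hex C
  rows 4-7 [u,v=01]: 1100  = hex C
  rows 8-11 [u,v=10]: 1100  = hex C
  rows 12-15 [u,v=11]: 0000  = hex 0
Counterexample vector (row 0 .. row 15) = 1100110011000000
Output column grouped in 4s = 1100 1100 1100 0000 = 0xCCC0
Convert to decimal digit by digit (value = value*16 + digit):
  C -> 12
  12*16 + 12 (C) = 204
  204*16 + 12 (C) = 3276
  3276*16 + 0 = 52416
Decimal = 52416

52416


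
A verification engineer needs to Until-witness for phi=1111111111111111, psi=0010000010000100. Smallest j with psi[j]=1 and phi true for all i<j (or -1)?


(phi U psi) at 0: need smallest j with psi[j]=1 and phi[i]=1 for all i in [0,j).
Scan from step 0:
  step 0: phi=1, psi=0 -> continue
  step 1: phi=1, psi=0 -> continue
  step 2: psi=1 and phi held for [0,2) -> witness found
Witness step = 2

2


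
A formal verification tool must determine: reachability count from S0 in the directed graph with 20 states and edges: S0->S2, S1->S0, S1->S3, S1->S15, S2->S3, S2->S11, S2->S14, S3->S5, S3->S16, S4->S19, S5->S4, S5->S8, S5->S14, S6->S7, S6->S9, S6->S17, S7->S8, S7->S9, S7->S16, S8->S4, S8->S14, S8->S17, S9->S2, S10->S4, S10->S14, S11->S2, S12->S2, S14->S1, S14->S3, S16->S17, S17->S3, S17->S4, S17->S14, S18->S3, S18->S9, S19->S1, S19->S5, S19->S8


BFS from S0:
  layer 0: {S0}
  layer 1: {S2}
  layer 2: {S3, S11, S14}
  layer 3: {S1, S5, S16}
  layer 4: {S4, S8, S15, S17}
  layer 5: {S19}
Reachable set: {S0, S1, S2, S3, S4, S5, S8, S11, S14, S15, S16, S17, S19}
Count = 13

13


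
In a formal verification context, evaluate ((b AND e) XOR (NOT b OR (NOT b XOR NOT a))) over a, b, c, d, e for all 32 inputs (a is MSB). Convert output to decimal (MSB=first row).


Formula: ((b AND e) XOR (NOT b OR (NOT b XOR NOT a))) over a, b, c, d, e (32 rows)
Evaluate each row (bits = a,b,c,d,e, MSB first):
  row 0 [00000]: ((0 AND 0) XOR (NOT 0 OR (NOT 0 XOR NOT 0))) -> 1
  row 1 [00001]: ((0 AND 1) XOR (NOT 0 OR (NOT 0 XOR NOT 0))) -> 1
  row 2 [00010]: ((0 AND 0) XOR (NOT 0 OR (NOT 0 XOR NOT 0))) -> 1
  row 3 [00011]: ((0 AND 1) XOR (NOT 0 OR (NOT 0 XOR NOT 0))) -> 1
  row 4 [00100]: ((0 AND 0) XOR (NOT 0 OR (NOT 0 XOR NOT 0))) -> 1
  row 5 [00101]: ((0 AND 1) XOR (NOT 0 OR (NOT 0 XOR NOT 0))) -> 1
  row 6 [00110]: ((0 AND 0) XOR (NOT 0 OR (NOT 0 XOR NOT 0))) -> 1
  row 7 [00111]: ((0 AND 1) XOR (NOT 0 OR (NOT 0 XOR NOT 0))) -> 1
  row 8 [01000]: ((1 AND 0) XOR (NOT 1 OR (NOT 1 XOR NOT 0))) -> 1
  row 9 [01001]: ((1 AND 1) XOR (NOT 1 OR (NOT 1 XOR NOT 0))) -> 0
  row 10 [01010]: ((1 AND 0) XOR (NOT 1 OR (NOT 1 XOR NOT 0))) -> 1
  row 11 [01011]: ((1 AND 1) XOR (NOT 1 OR (NOT 1 XOR NOT 0))) -> 0
  row 12 [01100]: ((1 AND 0) XOR (NOT 1 OR (NOT 1 XOR NOT 0))) -> 1
  row 13 [01101]: ((1 AND 1) XOR (NOT 1 OR (NOT 1 XOR NOT 0))) -> 0
  row 14 [01110]: ((1 AND 0) XOR (NOT 1 OR (NOT 1 XOR NOT 0))) -> 1
  row 15 [01111]: ((1 AND 1) XOR (NOT 1 OR (NOT 1 XOR NOT 0))) -> 0
  row 16 [10000]: ((0 AND 0) XOR (NOT 0 OR (NOT 0 XOR NOT 1))) -> 1
  row 17 [10001]: ((0 AND 1) XOR (NOT 0 OR (NOT 0 XOR NOT 1))) -> 1
  row 18 [10010]: ((0 AND 0) XOR (NOT 0 OR (NOT 0 XOR NOT 1))) -> 1
  row 19 [10011]: ((0 AND 1) XOR (NOT 0 OR (NOT 0 XOR NOT 1))) -> 1
  row 20 [10100]: ((0 AND 0) XOR (NOT 0 OR (NOT 0 XOR NOT 1))) -> 1
  row 21 [10101]: ((0 AND 1) XOR (NOT 0 OR (NOT 0 XOR NOT 1))) -> 1
  row 22 [10110]: ((0 AND 0) XOR (NOT 0 OR (NOT 0 XOR NOT 1))) -> 1
  row 23 [10111]: ((0 AND 1) XOR (NOT 0 OR (NOT 0 XOR NOT 1))) -> 1
  row 24 [11000]: ((1 AND 0) XOR (NOT 1 OR (NOT 1 XOR NOT 1))) -> 0
  row 25 [11001]: ((1 AND 1) XOR (NOT 1 OR (NOT 1 XOR NOT 1))) -> 1
  row 26 [11010]: ((1 AND 0) XOR (NOT 1 OR (NOT 1 XOR NOT 1))) -> 0
  row 27 [11011]: ((1 AND 1) XOR (NOT 1 OR (NOT 1 XOR NOT 1))) -> 1
  row 28 [11100]: ((1 AND 0) XOR (NOT 1 OR (NOT 1 XOR NOT 1))) -> 0
  row 29 [11101]: ((1 AND 1) XOR (NOT 1 OR (NOT 1 XOR NOT 1))) -> 1
  row 30 [11110]: ((1 AND 0) XOR (NOT 1 OR (NOT 1 XOR NOT 1))) -> 0
  row 31 [11111]: ((1 AND 1) XOR (NOT 1 OR (NOT 1 XOR NOT 1))) -> 1
Full result column, 4 rows per line (a,b,c fixed per line; d,e runs 00..11 left to right):
  rows 0-3 [a,b,c=000]: 1111  = hex F
  rows 4-7 [a,b,c=001]: 1111  = hex F
  rows 8-11 [a,b,c=010]: 1010  = hex A
  rows 12-15 [a,b,c=011]: 1010  = hex A
  rows 16-19 [a,b,c=100]: 1111  = hex F
  rows 20-23 [a,b,c=101]: 1111  = hex F
  rows 24-27 [a,b,c=110]: 0101  = hex 5
  rows 28-31 [a,b,c=111]: 0101  = hex 5
Output column (row 0 .. row 31) = 11111111101010101111111101010101
Output column grouped in 4s = 1111 1111 1010 1010 1111 1111 0101 0101 = 0xFFAAFF55
Convert to decimal digit by digit (value = value*16 + digit):
  F -> 15
  15*16 + 15 (F) = 255
  255*16 + 10 (A) = 4090
  4090*16 + 10 (A) = 65450
  65450*16 + 15 (F) = 1047215
  1047215*16 + 15 (F) = 16755455
  16755455*16 + 5 = 268087285
  268087285*16 + 5 = 4289396565
Decimal = 4289396565

4289396565


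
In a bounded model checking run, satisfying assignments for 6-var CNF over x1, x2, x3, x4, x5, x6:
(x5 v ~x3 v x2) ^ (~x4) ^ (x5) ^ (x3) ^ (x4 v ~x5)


CNF with 5 clauses over 6 vars (64 assignments).
An assignment satisfies CNF iff every clause has >=1 true literal.
Check each row (bits = x1,x2,x3,x4,x5,x6; clause T/F shown):
  row 0 [000000]: clauses=TTFFT -> 0
  row 1 [000001]: clauses=TTFFT -> 0
  row 2 [000010]: clauses=TTTFF -> 0
  row 3 [000011]: clauses=TTTFF -> 0
  row 4 [000100]: clauses=TFFFT -> 0
  (every remaining row is evaluated the same way; all 64 results are listed next)
Full result column, 8 rows per line (x1,x2,x3 fixed per line; x4,x5,x6 runs 000..111 left to right):
  rows 0-7 [x1,x2,x3=000]: 00000000  (ones: 0)
  rows 8-15 [x1,x2,x3=001]: 00000000  (ones: 0)
  rows 16-23 [x1,x2,x3=010]: 00000000  (ones: 0)
  rows 24-31 [x1,x2,x3=011]: 00000000  (ones: 0)
  rows 32-39 [x1,x2,x3=100]: 00000000  (ones: 0)
  rows 40-47 [x1,x2,x3=101]: 00000000  (ones: 0)
  rows 48-55 [x1,x2,x3=110]: 00000000  (ones: 0)
  rows 56-63 [x1,x2,x3=111]: 00000000  (ones: 0)
Satisfying assignments = 0+0+0+0+0+0+0+0 = 0

0


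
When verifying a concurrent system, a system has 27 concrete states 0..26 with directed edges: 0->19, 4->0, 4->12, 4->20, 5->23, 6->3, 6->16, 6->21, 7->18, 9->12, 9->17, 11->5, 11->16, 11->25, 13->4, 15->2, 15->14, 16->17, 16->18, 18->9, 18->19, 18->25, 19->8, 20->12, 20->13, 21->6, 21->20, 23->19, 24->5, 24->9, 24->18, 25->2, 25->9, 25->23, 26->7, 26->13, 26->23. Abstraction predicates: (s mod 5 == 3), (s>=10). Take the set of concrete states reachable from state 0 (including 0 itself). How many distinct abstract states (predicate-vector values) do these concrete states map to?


BFS from 0:
Concrete reachable: {0, 8, 19}
Abstract via predicates (s mod 5 == 3), (s>=10):
  (0,0) <- {0}
  (0,1) <- {19}
  (1,0) <- {8}
Distinct abstract states = 3

3


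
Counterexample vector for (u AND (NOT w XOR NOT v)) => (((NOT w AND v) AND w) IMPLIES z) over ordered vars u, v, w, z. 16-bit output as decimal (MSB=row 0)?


F1 = (u AND (NOT w XOR NOT v))
F2 = (((NOT w AND v) AND w) IMPLIES z)
Counterexample to F1=>F2 is where F1=1 and F2=0.
Evaluate each row (bits = u,v,w,z, MSB first):
  row 0 [0000]: F1=0 F2=1 -> F1&~F2 -> 0
  row 1 [0001]: F1=0 F2=1 -> F1&~F2 -> 0
  row 2 [0010]: F1=0 F2=1 -> F1&~F2 -> 0
  row 3 [0011]: F1=0 F2=1 -> F1&~F2 -> 0
  row 4 [0100]: F1=0 F2=1 -> F1&~F2 -> 0
  row 5 [0101]: F1=0 F2=1 -> F1&~F2 -> 0
  row 6 [0110]: F1=0 F2=1 -> F1&~F2 -> 0
  row 7 [0111]: F1=0 F2=1 -> F1&~F2 -> 0
  row 8 [1000]: F1=0 F2=1 -> F1&~F2 -> 0
  row 9 [1001]: F1=0 F2=1 -> F1&~F2 -> 0
  row 10 [1010]: F1=1 F2=1 -> F1&~F2 -> 0
  row 11 [1011]: F1=1 F2=1 -> F1&~F2 -> 0
  row 12 [1100]: F1=1 F2=1 -> F1&~F2 -> 0
  row 13 [1101]: F1=1 F2=1 -> F1&~F2 -> 0
  row 14 [1110]: F1=0 F2=1 -> F1&~F2 -> 0
  row 15 [1111]: F1=0 F2=1 -> F1&~F2 -> 0
Full result column, 4 rows per line (u,v fixed per line; w,z runs 00..11 left to right):
  rows 0-3 [u,v=00]: 0000  = hex 0
  rows 4-7 [u,v=01]: 0000  = hex 0
  rows 8-11 [u,v=10]: 0000  = hex 0
  rows 12-15 [u,v=11]: 0000  = hex 0
Counterexample vector (row 0 .. row 15) = 0000000000000000
Output column grouped in 4s = 0000 0000 0000 0000 = 0x0000
Convert to decimal digit by digit (value = value*16 + digit):
  0 -> 0
  0*16 + 0 = 0
  0*16 + 0 = 0
  0*16 + 0 = 0
Decimal = 0

0


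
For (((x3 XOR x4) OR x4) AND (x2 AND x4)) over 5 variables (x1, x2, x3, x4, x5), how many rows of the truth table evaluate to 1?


Formula: (((x3 XOR x4) OR x4) AND (x2 AND x4)) over 5 vars (32 rows)
Evaluate each row (x1, x2, x3, x4, x5 as bits, MSB first):
  row 0 [00000]: (((0 XOR 0) OR 0) AND (0 AND 0)) -> 0
  row 1 [00001]: (((0 XOR 0) OR 0) AND (0 AND 0)) -> 0
  row 2 [00010]: (((0 XOR 1) OR 1) AND (0 AND 1)) -> 0
  row 3 [00011]: (((0 XOR 1) OR 1) AND (0 AND 1)) -> 0
  row 4 [00100]: (((1 XOR 0) OR 0) AND (0 AND 0)) -> 0
  row 5 [00101]: (((1 XOR 0) OR 0) AND (0 AND 0)) -> 0
  row 6 [00110]: (((1 XOR 1) OR 1) AND (0 AND 1)) -> 0
  row 7 [00111]: (((1 XOR 1) OR 1) AND (0 AND 1)) -> 0
  row 8 [01000]: (((0 XOR 0) OR 0) AND (1 AND 0)) -> 0
  row 9 [01001]: (((0 XOR 0) OR 0) AND (1 AND 0)) -> 0
  row 10 [01010]: (((0 XOR 1) OR 1) AND (1 AND 1)) -> 1
  row 11 [01011]: (((0 XOR 1) OR 1) AND (1 AND 1)) -> 1
  row 12 [01100]: (((1 XOR 0) OR 0) AND (1 AND 0)) -> 0
  row 13 [01101]: (((1 XOR 0) OR 0) AND (1 AND 0)) -> 0
  row 14 [01110]: (((1 XOR 1) OR 1) AND (1 AND 1)) -> 1
  row 15 [01111]: (((1 XOR 1) OR 1) AND (1 AND 1)) -> 1
  row 16 [10000]: (((0 XOR 0) OR 0) AND (0 AND 0)) -> 0
  row 17 [10001]: (((0 XOR 0) OR 0) AND (0 AND 0)) -> 0
  row 18 [10010]: (((0 XOR 1) OR 1) AND (0 AND 1)) -> 0
  row 19 [10011]: (((0 XOR 1) OR 1) AND (0 AND 1)) -> 0
  row 20 [10100]: (((1 XOR 0) OR 0) AND (0 AND 0)) -> 0
  row 21 [10101]: (((1 XOR 0) OR 0) AND (0 AND 0)) -> 0
  row 22 [10110]: (((1 XOR 1) OR 1) AND (0 AND 1)) -> 0
  row 23 [10111]: (((1 XOR 1) OR 1) AND (0 AND 1)) -> 0
  row 24 [11000]: (((0 XOR 0) OR 0) AND (1 AND 0)) -> 0
  row 25 [11001]: (((0 XOR 0) OR 0) AND (1 AND 0)) -> 0
  row 26 [11010]: (((0 XOR 1) OR 1) AND (1 AND 1)) -> 1
  row 27 [11011]: (((0 XOR 1) OR 1) AND (1 AND 1)) -> 1
  row 28 [11100]: (((1 XOR 0) OR 0) AND (1 AND 0)) -> 0
  row 29 [11101]: (((1 XOR 0) OR 0) AND (1 AND 0)) -> 0
  row 30 [11110]: (((1 XOR 1) OR 1) AND (1 AND 1)) -> 1
  row 31 [11111]: (((1 XOR 1) OR 1) AND (1 AND 1)) -> 1
Full result column, 8 rows per line (x1,x2 fixed per line; x3,x4,x5 runs 000..111 left to right):
  rows 0-7 [x1,x2=00]: 00000000  (ones: 0)
  rows 8-15 [x1,x2=01]: 00110011  (ones: 4)
  rows 16-23 [x1,x2=10]: 00000000  (ones: 0)
  rows 24-31 [x1,x2=11]: 00110011  (ones: 4)
Count of 1-rows = 0+4+0+4 = 8

8
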